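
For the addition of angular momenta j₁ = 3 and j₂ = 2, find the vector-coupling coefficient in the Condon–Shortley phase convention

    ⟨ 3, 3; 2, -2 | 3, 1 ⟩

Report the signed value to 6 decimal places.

+0.408248  (= +√(1/6))

j₁+j₂−J=2  J+j₁−j₂=4  J−j₁+j₂=2  j₁+j₂+J+1=9
(j₁±m₁, j₂±m₂, J±M) = (6,0,0,4,4,2)
P² = 1536
sum k=0..0:
  [0] +1/96 = 1/96
S = 1/96
C² = P²·S² = 1/6 ; C = +0.408248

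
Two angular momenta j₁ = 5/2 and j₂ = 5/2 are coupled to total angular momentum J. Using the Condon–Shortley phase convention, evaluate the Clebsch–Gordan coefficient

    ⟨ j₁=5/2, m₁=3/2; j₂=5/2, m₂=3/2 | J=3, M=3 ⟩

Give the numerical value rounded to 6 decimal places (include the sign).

√[7·2!3!3!/9! · 4!1!4!1!6!0!] = √(576)
  +(−1)^1/∏(1,1,0,3,3,0)! = -1/36  (running -1/36)
⟨..|..⟩ = √(576)·(-1/36) = -0.666667

−√(4/9) = -0.666667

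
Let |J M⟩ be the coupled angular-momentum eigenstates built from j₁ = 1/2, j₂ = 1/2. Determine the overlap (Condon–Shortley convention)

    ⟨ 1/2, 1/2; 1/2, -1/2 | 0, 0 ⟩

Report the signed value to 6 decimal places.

j₁+j₂−J=1  J+j₁−j₂=0  J−j₁+j₂=0  j₁+j₂+J+1=2
(j₁±m₁, j₂±m₂, J±M) = (1,0,0,1,0,0)
P² = 1/2
sum k=0..0:
  [0] +1/1 = 1
S = 1
C² = P²·S² = 1/2 ; C = +0.707107

+√(1/2) ≈ +0.707107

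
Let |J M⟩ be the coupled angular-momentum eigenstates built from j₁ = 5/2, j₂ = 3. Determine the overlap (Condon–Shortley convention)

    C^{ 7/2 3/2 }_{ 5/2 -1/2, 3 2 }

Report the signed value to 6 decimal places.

+√(2/21) = +0.308607

√[8·2!3!4!/10! · 2!3!5!1!5!2!] = √(1536/7)
  +(−1)^1/∏(1,1,2,4,1,0)! = -1/48  (running -1/48)
  +(−1)^2/∏(2,0,1,3,2,1)! = 1/24  (running 1/48)
⟨..|..⟩ = √(1536/7)·(1/48) = +0.308607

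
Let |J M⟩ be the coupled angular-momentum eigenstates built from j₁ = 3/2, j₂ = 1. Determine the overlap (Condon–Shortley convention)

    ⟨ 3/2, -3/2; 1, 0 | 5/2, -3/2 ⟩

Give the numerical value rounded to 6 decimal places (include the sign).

+√(2/5) ≈ +0.632456

√[6·0!3!2!/6! · 0!3!1!1!1!4!] = √(72/5)
  +(−1)^0/∏(0,0,3,1,0,1)! = 1/6  (running 1/6)
⟨..|..⟩ = √(72/5)·(1/6) = +0.632456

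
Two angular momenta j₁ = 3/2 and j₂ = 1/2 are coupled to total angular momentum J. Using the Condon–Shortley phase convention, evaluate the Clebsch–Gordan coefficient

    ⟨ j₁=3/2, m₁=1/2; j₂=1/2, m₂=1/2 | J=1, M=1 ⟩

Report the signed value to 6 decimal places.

-0.500000  (= −√(1/4))

triangle: 1!·2!·0!/4! = 2/24
(j±m)!: 2!·1!·1!·0!·2!·0! = 4
prefactor² = (2J+1)·Δ·N² = 1
  k=1: −1/(1!·0!·0!·0!·2!·0!) = -1/2
Σ = -1/2  ⇒  CG² = 1·(-1/2)² = 1/4
CG = −√(1/4) = -0.500000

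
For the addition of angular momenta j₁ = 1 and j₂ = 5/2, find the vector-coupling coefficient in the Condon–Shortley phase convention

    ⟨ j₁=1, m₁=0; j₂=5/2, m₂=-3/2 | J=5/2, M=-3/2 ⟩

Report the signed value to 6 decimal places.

√[6·1!1!4!/7! · 1!1!1!4!1!4!] = √(576/35)
  +(−1)^0/∏(0,1,1,1,0,3)! = 1/6  (running 1/6)
  +(−1)^1/∏(1,0,0,0,1,4)! = -1/24  (running 1/8)
⟨..|..⟩ = √(576/35)·(1/8) = +0.507093

+0.507093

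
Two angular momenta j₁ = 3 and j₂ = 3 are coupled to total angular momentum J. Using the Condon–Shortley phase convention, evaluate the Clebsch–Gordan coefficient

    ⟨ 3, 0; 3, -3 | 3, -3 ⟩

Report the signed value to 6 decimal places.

+√(1/6) ≈ +0.408248

j₁+j₂−J=3  J+j₁−j₂=3  J−j₁+j₂=3  j₁+j₂+J+1=10
(j₁±m₁, j₂±m₂, J±M) = (3,3,0,6,0,6)
P² = 7776
sum k=0..0:
  [0] +1/216 = 1/216
S = 1/216
C² = P²·S² = 1/6 ; C = +0.408248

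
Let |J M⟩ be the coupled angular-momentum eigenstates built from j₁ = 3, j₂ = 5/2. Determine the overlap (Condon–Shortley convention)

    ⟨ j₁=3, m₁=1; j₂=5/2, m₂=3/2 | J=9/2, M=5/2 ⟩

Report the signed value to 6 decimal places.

-0.317821

j₁+j₂−J=1  J+j₁−j₂=5  J−j₁+j₂=4  j₁+j₂+J+1=11
(j₁±m₁, j₂±m₂, J±M) = (4,2,4,1,7,2)
P² = 92160/11
sum k=0..1:
  [0] +1/288 = 1/288
  [1] −1/144 = -1/144
S = -1/288
C² = P²·S² = 10/99 ; C = -0.317821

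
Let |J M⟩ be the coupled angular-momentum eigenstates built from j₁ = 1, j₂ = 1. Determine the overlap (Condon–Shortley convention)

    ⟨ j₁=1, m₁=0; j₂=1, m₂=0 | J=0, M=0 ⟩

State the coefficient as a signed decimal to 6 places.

−√(1/3) ≈ -0.577350

triangle: 2!×0!×0!/3! = 2/6
(j±m)!: 1!×1!×1!×1!×0!×0! = 1
prefactor² = (2J+1)×Δ×N² = 1/3
  k=1: −1/(1!×1!×0!×0!×0!×0!) = -1
Σ = -1  ⇒  CG² = 1/3×(-1)² = 1/3
CG = −√(1/3) = -0.577350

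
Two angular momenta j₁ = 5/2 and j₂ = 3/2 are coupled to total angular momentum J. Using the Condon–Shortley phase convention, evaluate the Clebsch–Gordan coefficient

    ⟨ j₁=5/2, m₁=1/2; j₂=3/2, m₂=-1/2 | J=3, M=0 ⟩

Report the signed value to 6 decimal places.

+√(1/5) = +0.447214

√[7·1!4!2!/8! · 3!2!1!2!3!3!] = √(36/5)
  +(−1)^0/∏(0,1,2,1,2,1)! = 1/4  (running 1/4)
  +(−1)^1/∏(1,0,1,0,3,2)! = -1/12  (running 1/6)
⟨..|..⟩ = √(36/5)·(1/6) = +0.447214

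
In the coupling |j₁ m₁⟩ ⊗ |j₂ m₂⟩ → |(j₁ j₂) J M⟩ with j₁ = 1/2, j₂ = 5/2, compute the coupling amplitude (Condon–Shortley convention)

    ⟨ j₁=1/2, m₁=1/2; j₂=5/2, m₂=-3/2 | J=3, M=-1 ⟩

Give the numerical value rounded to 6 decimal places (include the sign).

+√(1/3) ≈ +0.577350

j₁+j₂−J=0  J+j₁−j₂=1  J−j₁+j₂=5  j₁+j₂+J+1=7
(j₁±m₁, j₂±m₂, J±M) = (1,0,1,4,2,4)
P² = 192
sum k=0..0:
  [0] +1/24 = 1/24
S = 1/24
C² = P²·S² = 1/3 ; C = +0.577350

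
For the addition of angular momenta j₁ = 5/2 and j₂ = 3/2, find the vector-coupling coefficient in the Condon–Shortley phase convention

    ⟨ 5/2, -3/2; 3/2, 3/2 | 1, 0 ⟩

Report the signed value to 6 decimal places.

triangle: 3!*2!*0!/6! = 12/720
(j±m)!: 1!*4!*3!*0!*1!*1! = 144
prefactor² = (2J+1)*Δ*N² = 36/5
  k=3: −1/(3!*0!*1!*0!*1!*0!) = -1/6
Σ = -1/6  ⇒  CG² = 36/5*(-1/6)² = 1/5
CG = −√(1/5) = -0.447214

−√(1/5) = -0.447214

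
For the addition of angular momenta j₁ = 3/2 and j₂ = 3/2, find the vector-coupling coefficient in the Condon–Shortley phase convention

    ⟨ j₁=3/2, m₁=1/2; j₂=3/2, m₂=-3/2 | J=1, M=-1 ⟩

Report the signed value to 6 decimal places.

√[3·2!1!1!/5! · 2!1!0!3!0!2!] = √(6/5)
  +(−1)^0/∏(0,2,1,0,0,1)! = 1/2  (running 1/2)
⟨..|..⟩ = √(6/5)·(1/2) = +0.547723

+√(3/10) = +0.547723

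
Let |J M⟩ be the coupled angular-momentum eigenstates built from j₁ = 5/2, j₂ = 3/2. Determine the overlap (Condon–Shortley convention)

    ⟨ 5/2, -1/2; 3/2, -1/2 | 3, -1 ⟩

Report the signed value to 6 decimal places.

+0.129099  (= +√(1/60))

triangle: 1!*4!*2!/8! = 48/40320
(j±m)!: 2!*3!*1!*2!*2!*4! = 1152
prefactor² = (2J+1)*Δ*N² = 48/5
  k=0: +1/(0!*1!*3!*1!*1!*1!) = 1/6
  k=1: −1/(1!*0!*2!*0!*2!*2!) = -1/8
Σ = 1/24  ⇒  CG² = 48/5*1/24² = 1/60
CG = +√(1/60) = +0.129099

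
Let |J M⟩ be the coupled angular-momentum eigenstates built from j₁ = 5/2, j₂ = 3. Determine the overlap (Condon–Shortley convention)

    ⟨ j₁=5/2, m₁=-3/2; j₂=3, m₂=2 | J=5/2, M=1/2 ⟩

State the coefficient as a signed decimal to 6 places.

triangle: 3!×2!×3!/9! = 72/362880
(j±m)!: 1!×4!×5!×1!×3!×2! = 34560
prefactor² = (2J+1)×Δ×N² = 288/7
  k=2: +1/(2!×1!×2!×3!×0!×0!) = 1/24
  k=3: −1/(3!×0!×1!×2!×1!×1!) = -1/12
Σ = -1/24  ⇒  CG² = 288/7×(-1/24)² = 1/14
CG = −√(1/14) = -0.267261

−√(1/14) ≈ -0.267261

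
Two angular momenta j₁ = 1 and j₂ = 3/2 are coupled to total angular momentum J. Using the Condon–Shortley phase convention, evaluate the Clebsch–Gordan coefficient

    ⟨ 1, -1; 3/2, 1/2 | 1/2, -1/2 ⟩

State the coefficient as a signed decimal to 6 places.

+0.408248

triangle: 2!×0!×1!/4! = 2/24
(j±m)!: 0!×2!×2!×1!×0!×1! = 4
prefactor² = (2J+1)×Δ×N² = 2/3
  k=2: +1/(2!×0!×0!×0!×0!×1!) = 1/2
Σ = 1/2  ⇒  CG² = 2/3×1/2² = 1/6
CG = +√(1/6) = +0.408248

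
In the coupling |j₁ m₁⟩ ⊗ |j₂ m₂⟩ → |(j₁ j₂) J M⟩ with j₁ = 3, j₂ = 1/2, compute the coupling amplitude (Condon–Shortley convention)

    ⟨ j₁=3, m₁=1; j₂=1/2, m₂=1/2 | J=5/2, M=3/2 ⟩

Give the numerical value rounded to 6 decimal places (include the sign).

-0.534522

j₁+j₂−J=1  J+j₁−j₂=5  J−j₁+j₂=0  j₁+j₂+J+1=7
(j₁±m₁, j₂±m₂, J±M) = (4,2,1,0,4,1)
P² = 1152/7
sum k=1..1:
  [1] −1/24 = -1/24
S = -1/24
C² = P²·S² = 2/7 ; C = -0.534522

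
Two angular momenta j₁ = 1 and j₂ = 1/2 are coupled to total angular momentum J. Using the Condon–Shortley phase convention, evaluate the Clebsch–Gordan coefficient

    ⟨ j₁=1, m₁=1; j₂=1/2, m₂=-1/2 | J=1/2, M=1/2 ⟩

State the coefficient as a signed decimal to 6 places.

+0.816497

triangle: 1!*1!*0!/3! = 1/6
(j±m)!: 2!*0!*0!*1!*1!*0! = 2
prefactor² = (2J+1)*Δ*N² = 2/3
  k=0: +1/(0!*1!*0!*0!*1!*0!) = 1
Σ = 1  ⇒  CG² = 2/3*1² = 2/3
CG = +√(2/3) = +0.816497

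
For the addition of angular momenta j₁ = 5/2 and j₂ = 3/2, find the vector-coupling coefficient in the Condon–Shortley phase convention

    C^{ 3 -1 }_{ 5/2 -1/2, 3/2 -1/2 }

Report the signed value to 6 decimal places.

+0.129099

√[7·1!4!2!/8! · 2!3!1!2!2!4!] = √(48/5)
  +(−1)^0/∏(0,1,3,1,1,1)! = 1/6  (running 1/6)
  +(−1)^1/∏(1,0,2,0,2,2)! = -1/8  (running 1/24)
⟨..|..⟩ = √(48/5)·(1/24) = +0.129099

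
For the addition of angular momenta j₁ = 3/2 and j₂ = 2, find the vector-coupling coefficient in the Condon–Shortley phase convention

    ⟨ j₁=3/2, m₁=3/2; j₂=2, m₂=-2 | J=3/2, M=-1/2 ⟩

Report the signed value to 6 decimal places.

+√(2/5) ≈ +0.632456

j₁+j₂−J=2  J+j₁−j₂=1  J−j₁+j₂=2  j₁+j₂+J+1=6
(j₁±m₁, j₂±m₂, J±M) = (3,0,0,4,1,2)
P² = 32/5
sum k=0..0:
  [0] +1/4 = 1/4
S = 1/4
C² = P²·S² = 2/5 ; C = +0.632456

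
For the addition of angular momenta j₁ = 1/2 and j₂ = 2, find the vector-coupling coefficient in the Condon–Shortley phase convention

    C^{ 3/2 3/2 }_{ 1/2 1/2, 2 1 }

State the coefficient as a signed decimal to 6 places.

+0.447214

triangle: 1!·0!·3!/5! = 6/120
(j±m)!: 1!·0!·3!·1!·3!·0! = 36
prefactor² = (2J+1)·Δ·N² = 36/5
  k=0: +1/(0!·1!·0!·3!·0!·0!) = 1/6
Σ = 1/6  ⇒  CG² = 36/5·1/6² = 1/5
CG = +√(1/5) = +0.447214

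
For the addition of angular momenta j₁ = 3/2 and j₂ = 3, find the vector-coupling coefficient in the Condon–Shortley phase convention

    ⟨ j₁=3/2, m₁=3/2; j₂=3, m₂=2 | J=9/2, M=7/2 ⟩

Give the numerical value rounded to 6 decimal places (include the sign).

+√(2/3) = +0.816497

√[10·0!3!6!/10! · 3!0!5!1!8!1!] = √(345600)
  +(−1)^0/∏(0,0,0,5,3,1)! = 1/720  (running 1/720)
⟨..|..⟩ = √(345600)·(1/720) = +0.816497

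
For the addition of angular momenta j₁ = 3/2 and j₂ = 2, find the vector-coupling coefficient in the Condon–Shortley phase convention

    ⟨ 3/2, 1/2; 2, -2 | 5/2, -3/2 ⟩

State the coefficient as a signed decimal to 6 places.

+0.676123

triangle: 1!×2!×3!/7! = 12/5040
(j±m)!: 2!×1!×0!×4!×1!×4! = 1152
prefactor² = (2J+1)×Δ×N² = 576/35
  k=0: +1/(0!×1!×1!×0!×1!×3!) = 1/6
Σ = 1/6  ⇒  CG² = 576/35×1/6² = 16/35
CG = +√(16/35) = +0.676123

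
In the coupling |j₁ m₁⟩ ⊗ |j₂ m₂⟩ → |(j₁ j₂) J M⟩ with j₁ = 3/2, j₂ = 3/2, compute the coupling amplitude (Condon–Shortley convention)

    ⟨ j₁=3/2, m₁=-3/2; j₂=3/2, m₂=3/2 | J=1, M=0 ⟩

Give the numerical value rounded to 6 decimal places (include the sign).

√[3·2!1!1!/5! · 0!3!3!0!1!1!] = √(9/5)
  +(−1)^2/∏(2,0,1,1,0,0)! = 1/2  (running 1/2)
⟨..|..⟩ = √(9/5)·(1/2) = +0.670820

+√(9/20) ≈ +0.670820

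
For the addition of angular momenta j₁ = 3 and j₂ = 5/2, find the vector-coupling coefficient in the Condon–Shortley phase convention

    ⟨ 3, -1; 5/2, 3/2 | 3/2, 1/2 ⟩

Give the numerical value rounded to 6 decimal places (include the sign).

√[4·4!2!1!/8! · 2!4!4!1!2!1!] = √(384/35)
  +(−1)^3/∏(3,1,1,1,1,0)! = -1/6  (running -1/6)
  +(−1)^4/∏(4,0,0,0,2,1)! = 1/48  (running -7/48)
⟨..|..⟩ = √(384/35)·(-7/48) = -0.483046

−√(7/30) = -0.483046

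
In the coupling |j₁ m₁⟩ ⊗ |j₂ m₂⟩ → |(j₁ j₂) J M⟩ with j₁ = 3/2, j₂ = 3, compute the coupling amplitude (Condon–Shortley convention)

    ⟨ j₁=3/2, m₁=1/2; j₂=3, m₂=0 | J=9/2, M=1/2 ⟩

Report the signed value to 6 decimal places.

+0.690066  (= +√(10/21))

triangle: 0!×3!×6!/10! = 4320/3628800
(j±m)!: 2!×1!×3!×3!×5!×4! = 207360
prefactor² = (2J+1)×Δ×N² = 17280/7
  k=0: +1/(0!×0!×1!×3!×2!×3!) = 1/72
Σ = 1/72  ⇒  CG² = 17280/7×1/72² = 10/21
CG = +√(10/21) = +0.690066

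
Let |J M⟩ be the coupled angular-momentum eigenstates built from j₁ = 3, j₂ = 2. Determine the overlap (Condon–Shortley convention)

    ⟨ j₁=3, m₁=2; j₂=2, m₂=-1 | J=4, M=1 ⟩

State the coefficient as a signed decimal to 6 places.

√[9·1!5!3!/10! · 5!1!1!3!5!3!] = √(6480/7)
  +(−1)^0/∏(0,1,1,1,4,2)! = 1/48  (running 1/48)
  +(−1)^1/∏(1,0,0,0,5,3)! = -1/720  (running 7/360)
⟨..|..⟩ = √(6480/7)·(7/360) = +0.591608

+0.591608  (= +√(7/20))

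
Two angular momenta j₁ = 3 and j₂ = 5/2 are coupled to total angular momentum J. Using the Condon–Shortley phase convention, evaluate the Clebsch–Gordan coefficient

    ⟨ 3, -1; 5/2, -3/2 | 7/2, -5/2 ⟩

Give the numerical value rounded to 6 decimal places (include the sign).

√[8·2!4!3!/10! · 2!4!1!4!1!6!] = √(18432/35)
  +(−1)^0/∏(0,2,4,1,0,2)! = 1/96  (running 1/96)
  +(−1)^1/∏(1,1,3,0,1,3)! = -1/36  (running -5/288)
⟨..|..⟩ = √(18432/35)·(-5/288) = -0.398410

-0.398410  (= −√(10/63))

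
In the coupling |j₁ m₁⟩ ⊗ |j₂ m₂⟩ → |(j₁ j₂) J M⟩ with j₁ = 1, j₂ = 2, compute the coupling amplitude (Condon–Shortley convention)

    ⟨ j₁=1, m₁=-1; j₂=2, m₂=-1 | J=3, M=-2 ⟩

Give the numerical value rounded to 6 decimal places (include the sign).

j₁+j₂−J=0  J+j₁−j₂=2  J−j₁+j₂=4  j₁+j₂+J+1=7
(j₁±m₁, j₂±m₂, J±M) = (0,2,1,3,1,5)
P² = 96
sum k=0..0:
  [0] +1/12 = 1/12
S = 1/12
C² = P²·S² = 2/3 ; C = +0.816497

+√(2/3) = +0.816497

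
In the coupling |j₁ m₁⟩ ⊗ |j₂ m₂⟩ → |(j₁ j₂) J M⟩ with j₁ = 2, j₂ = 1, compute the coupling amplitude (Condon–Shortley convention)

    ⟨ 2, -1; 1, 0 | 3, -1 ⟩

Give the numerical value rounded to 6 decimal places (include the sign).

+0.730297

√[7·0!4!2!/7! · 1!3!1!1!2!4!] = √(96/5)
  +(−1)^0/∏(0,0,3,1,1,1)! = 1/6  (running 1/6)
⟨..|..⟩ = √(96/5)·(1/6) = +0.730297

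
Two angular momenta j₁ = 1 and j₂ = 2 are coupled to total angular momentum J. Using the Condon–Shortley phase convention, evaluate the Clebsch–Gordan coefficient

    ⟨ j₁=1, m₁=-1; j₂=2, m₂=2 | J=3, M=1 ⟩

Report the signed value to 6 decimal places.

+0.258199

triangle: 0!×2!×4!/7! = 48/5040
(j±m)!: 0!×2!×4!×0!×4!×2! = 2304
prefactor² = (2J+1)×Δ×N² = 768/5
  k=0: +1/(0!×0!×2!×4!×0!×0!) = 1/48
Σ = 1/48  ⇒  CG² = 768/5×1/48² = 1/15
CG = +√(1/15) = +0.258199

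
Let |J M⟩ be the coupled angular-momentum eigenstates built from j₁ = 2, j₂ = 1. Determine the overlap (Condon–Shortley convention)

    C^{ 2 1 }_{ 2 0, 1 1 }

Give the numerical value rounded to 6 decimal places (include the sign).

−√(1/2) ≈ -0.707107

triangle: 1!*3!*1!/6! = 6/720
(j±m)!: 2!*2!*2!*0!*3!*1! = 48
prefactor² = (2J+1)*Δ*N² = 2
  k=1: −1/(1!*0!*1!*1!*2!*0!) = -1/2
Σ = -1/2  ⇒  CG² = 2*(-1/2)² = 1/2
CG = −√(1/2) = -0.707107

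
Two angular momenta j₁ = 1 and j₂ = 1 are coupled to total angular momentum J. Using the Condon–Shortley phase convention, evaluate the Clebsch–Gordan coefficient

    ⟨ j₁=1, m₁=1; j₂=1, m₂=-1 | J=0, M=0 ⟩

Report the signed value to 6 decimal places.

j₁+j₂−J=2  J+j₁−j₂=0  J−j₁+j₂=0  j₁+j₂+J+1=3
(j₁±m₁, j₂±m₂, J±M) = (2,0,0,2,0,0)
P² = 4/3
sum k=0..0:
  [0] +1/2 = 1/2
S = 1/2
C² = P²·S² = 1/3 ; C = +0.577350

+0.577350  (= +√(1/3))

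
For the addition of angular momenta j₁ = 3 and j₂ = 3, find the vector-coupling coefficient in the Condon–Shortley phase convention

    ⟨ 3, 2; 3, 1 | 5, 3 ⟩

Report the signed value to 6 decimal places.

+√(1/6) ≈ +0.408248

j₁+j₂−J=1  J+j₁−j₂=5  J−j₁+j₂=5  j₁+j₂+J+1=12
(j₁±m₁, j₂±m₂, J±M) = (5,1,4,2,8,2)
P² = 153600
sum k=0..1:
  [0] +1/576 = 1/576
  [1] −1/1440 = -1/1440
S = 1/960
C² = P²·S² = 1/6 ; C = +0.408248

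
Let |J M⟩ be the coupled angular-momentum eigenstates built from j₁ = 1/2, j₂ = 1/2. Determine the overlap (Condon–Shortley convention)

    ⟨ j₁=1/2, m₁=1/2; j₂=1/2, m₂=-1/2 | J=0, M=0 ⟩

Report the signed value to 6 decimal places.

√[1·1!0!0!/2! · 1!0!0!1!0!0!] = √(1/2)
  +(−1)^0/∏(0,1,0,0,0,0)! = 1  (running 1)
⟨..|..⟩ = √(1/2)·(1) = +0.707107

+√(1/2) = +0.707107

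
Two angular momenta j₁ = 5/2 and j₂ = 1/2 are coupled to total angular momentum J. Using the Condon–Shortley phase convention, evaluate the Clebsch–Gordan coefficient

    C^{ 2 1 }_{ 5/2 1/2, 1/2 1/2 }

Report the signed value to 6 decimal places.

-0.577350  (= −√(1/3))

j₁+j₂−J=1  J+j₁−j₂=4  J−j₁+j₂=0  j₁+j₂+J+1=6
(j₁±m₁, j₂±m₂, J±M) = (3,2,1,0,3,1)
P² = 12
sum k=1..1:
  [1] −1/6 = -1/6
S = -1/6
C² = P²·S² = 1/3 ; C = -0.577350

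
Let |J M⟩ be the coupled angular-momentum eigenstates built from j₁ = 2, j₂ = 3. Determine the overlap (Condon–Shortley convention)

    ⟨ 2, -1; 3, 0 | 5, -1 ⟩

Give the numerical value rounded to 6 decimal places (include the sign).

+√(8/21) ≈ +0.617213

triangle: 0!·4!·6!/11! = 17280/39916800
(j±m)!: 1!·3!·3!·3!·4!·6! = 3732480
prefactor² = (2J+1)·Δ·N² = 124416/7
  k=0: +1/(0!·0!·3!·3!·1!·3!) = 1/216
Σ = 1/216  ⇒  CG² = 124416/7·1/216² = 8/21
CG = +√(8/21) = +0.617213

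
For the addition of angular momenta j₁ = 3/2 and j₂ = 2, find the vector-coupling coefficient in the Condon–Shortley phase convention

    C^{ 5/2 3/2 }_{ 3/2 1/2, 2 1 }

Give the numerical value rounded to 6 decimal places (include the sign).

−√(1/35) ≈ -0.169031

j₁+j₂−J=1  J+j₁−j₂=2  J−j₁+j₂=3  j₁+j₂+J+1=7
(j₁±m₁, j₂±m₂, J±M) = (2,1,3,1,4,1)
P² = 144/35
sum k=0..1:
  [0] +1/6 = 1/6
  [1] −1/4 = -1/4
S = -1/12
C² = P²·S² = 1/35 ; C = -0.169031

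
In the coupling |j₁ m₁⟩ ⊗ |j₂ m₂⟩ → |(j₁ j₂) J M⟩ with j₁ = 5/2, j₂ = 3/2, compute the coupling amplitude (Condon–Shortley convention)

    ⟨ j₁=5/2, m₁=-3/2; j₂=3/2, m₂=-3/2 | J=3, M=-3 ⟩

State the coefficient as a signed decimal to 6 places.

+√(3/8) = +0.612372

triangle: 1!×4!×2!/8! = 48/40320
(j±m)!: 1!×4!×0!×3!×0!×6! = 103680
prefactor² = (2J+1)×Δ×N² = 864
  k=0: +1/(0!×1!×4!×0!×0!×2!) = 1/48
Σ = 1/48  ⇒  CG² = 864×1/48² = 3/8
CG = +√(3/8) = +0.612372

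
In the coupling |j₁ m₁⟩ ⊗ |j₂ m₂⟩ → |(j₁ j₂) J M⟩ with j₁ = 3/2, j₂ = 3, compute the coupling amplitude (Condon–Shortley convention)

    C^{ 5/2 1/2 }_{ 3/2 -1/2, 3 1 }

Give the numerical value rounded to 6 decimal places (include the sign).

j₁+j₂−J=2  J+j₁−j₂=1  J−j₁+j₂=4  j₁+j₂+J+1=8
(j₁±m₁, j₂±m₂, J±M) = (1,2,4,2,3,2)
P² = 288/35
sum k=1..2:
  [1] −1/6 = -1/6
  [2] +1/8 = 1/8
S = -1/24
C² = P²·S² = 1/70 ; C = -0.119523

−√(1/70) = -0.119523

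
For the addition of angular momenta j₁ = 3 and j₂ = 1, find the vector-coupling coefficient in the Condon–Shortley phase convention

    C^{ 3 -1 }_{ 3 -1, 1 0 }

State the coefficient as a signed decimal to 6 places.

triangle: 1!×5!×1!/8! = 120/40320
(j±m)!: 2!×4!×1!×1!×2!×4! = 2304
prefactor² = (2J+1)×Δ×N² = 48
  k=0: +1/(0!×1!×4!×1!×1!×0!) = 1/24
  k=1: −1/(1!×0!×3!×0!×2!×1!) = -1/12
Σ = -1/24  ⇒  CG² = 48×(-1/24)² = 1/12
CG = −√(1/12) = -0.288675

−√(1/12) ≈ -0.288675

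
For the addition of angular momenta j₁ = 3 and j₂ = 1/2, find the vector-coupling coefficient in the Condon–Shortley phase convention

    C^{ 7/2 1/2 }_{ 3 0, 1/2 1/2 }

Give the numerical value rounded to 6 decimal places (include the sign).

+0.755929

√[8·0!6!1!/8! · 3!3!1!0!4!3!] = √(5184/7)
  +(−1)^0/∏(0,0,3,1,3,0)! = 1/36  (running 1/36)
⟨..|..⟩ = √(5184/7)·(1/36) = +0.755929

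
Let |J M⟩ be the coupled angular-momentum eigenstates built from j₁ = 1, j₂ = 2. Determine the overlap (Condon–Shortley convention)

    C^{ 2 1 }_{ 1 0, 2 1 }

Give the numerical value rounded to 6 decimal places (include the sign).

triangle: 1!*1!*3!/6! = 6/720
(j±m)!: 1!*1!*3!*1!*3!*1! = 36
prefactor² = (2J+1)*Δ*N² = 3/2
  k=0: +1/(0!*1!*1!*3!*0!*0!) = 1/6
  k=1: −1/(1!*0!*0!*2!*1!*1!) = -1/2
Σ = -1/3  ⇒  CG² = 3/2*(-1/3)² = 1/6
CG = −√(1/6) = -0.408248

−√(1/6) ≈ -0.408248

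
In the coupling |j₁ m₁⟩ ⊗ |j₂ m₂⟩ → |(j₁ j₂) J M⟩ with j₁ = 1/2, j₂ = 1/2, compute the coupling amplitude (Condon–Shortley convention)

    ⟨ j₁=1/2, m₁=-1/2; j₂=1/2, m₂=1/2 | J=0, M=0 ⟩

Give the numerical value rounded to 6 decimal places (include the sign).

−√(1/2) ≈ -0.707107

√[1·1!0!0!/2! · 0!1!1!0!0!0!] = √(1/2)
  +(−1)^1/∏(1,0,0,0,0,0)! = -1  (running -1)
⟨..|..⟩ = √(1/2)·(-1) = -0.707107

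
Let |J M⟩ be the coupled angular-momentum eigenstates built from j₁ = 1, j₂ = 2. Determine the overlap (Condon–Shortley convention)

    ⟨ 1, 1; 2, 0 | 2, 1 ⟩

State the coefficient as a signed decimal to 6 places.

+√(1/2) ≈ +0.707107

triangle: 1!*1!*3!/6! = 6/720
(j±m)!: 2!*0!*2!*2!*3!*1! = 48
prefactor² = (2J+1)*Δ*N² = 2
  k=0: +1/(0!*1!*0!*2!*1!*1!) = 1/2
Σ = 1/2  ⇒  CG² = 2*1/2² = 1/2
CG = +√(1/2) = +0.707107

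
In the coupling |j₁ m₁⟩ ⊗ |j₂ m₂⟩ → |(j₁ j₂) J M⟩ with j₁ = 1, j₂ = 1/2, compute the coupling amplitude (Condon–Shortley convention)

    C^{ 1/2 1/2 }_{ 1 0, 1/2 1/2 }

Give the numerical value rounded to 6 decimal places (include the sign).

-0.577350

j₁+j₂−J=1  J+j₁−j₂=1  J−j₁+j₂=0  j₁+j₂+J+1=3
(j₁±m₁, j₂±m₂, J±M) = (1,1,1,0,1,0)
P² = 1/3
sum k=1..1:
  [1] −1/1 = -1
S = -1
C² = P²·S² = 1/3 ; C = -0.577350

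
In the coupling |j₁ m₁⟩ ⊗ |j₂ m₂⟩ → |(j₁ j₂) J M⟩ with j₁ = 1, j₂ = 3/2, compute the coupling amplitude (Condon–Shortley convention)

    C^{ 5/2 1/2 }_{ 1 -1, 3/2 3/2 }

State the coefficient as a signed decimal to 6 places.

+0.316228

√[6·0!2!3!/6! · 0!2!3!0!3!2!] = √(72/5)
  +(−1)^0/∏(0,0,2,3,0,0)! = 1/12  (running 1/12)
⟨..|..⟩ = √(72/5)·(1/12) = +0.316228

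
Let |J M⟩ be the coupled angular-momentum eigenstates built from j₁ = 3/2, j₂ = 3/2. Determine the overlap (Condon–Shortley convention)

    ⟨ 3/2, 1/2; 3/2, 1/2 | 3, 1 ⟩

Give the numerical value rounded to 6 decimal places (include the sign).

√[7·0!3!3!/7! · 2!1!2!1!4!2!] = √(48/5)
  +(−1)^0/∏(0,0,1,2,2,1)! = 1/4  (running 1/4)
⟨..|..⟩ = √(48/5)·(1/4) = +0.774597

+0.774597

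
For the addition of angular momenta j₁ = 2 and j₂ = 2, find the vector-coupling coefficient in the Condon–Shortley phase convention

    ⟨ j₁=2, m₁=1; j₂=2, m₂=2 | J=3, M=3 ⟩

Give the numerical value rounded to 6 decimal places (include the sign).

√[7·1!3!3!/8! · 3!1!4!0!6!0!] = √(648)
  +(−1)^1/∏(1,0,0,3,3,0)! = -1/36  (running -1/36)
⟨..|..⟩ = √(648)·(-1/36) = -0.707107

-0.707107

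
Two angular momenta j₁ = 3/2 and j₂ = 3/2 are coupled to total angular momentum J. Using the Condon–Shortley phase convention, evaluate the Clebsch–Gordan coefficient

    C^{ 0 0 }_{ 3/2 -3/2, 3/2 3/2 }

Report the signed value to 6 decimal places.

triangle: 3!×0!×0!/4! = 6/24
(j±m)!: 0!×3!×3!×0!×0!×0! = 36
prefactor² = (2J+1)×Δ×N² = 9
  k=3: −1/(3!×0!×0!×0!×0!×0!) = -1/6
Σ = -1/6  ⇒  CG² = 9×(-1/6)² = 1/4
CG = −√(1/4) = -0.500000

−√(1/4) = -0.500000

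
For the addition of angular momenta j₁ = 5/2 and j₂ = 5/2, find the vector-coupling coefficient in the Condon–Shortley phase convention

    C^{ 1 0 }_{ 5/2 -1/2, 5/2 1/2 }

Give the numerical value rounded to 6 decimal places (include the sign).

√[3·4!1!1!/7! · 2!3!3!2!1!1!] = √(72/35)
  +(−1)^2/∏(2,2,1,1,0,0)! = 1/4  (running 1/4)
  +(−1)^3/∏(3,1,0,0,1,1)! = -1/6  (running 1/12)
⟨..|..⟩ = √(72/35)·(1/12) = +0.119523

+√(1/70) = +0.119523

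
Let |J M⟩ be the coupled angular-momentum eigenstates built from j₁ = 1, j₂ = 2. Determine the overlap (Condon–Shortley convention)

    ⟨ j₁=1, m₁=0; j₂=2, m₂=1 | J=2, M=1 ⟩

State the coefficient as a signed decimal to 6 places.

−√(1/6) = -0.408248

√[5·1!1!3!/6! · 1!1!3!1!3!1!] = √(3/2)
  +(−1)^0/∏(0,1,1,3,0,0)! = 1/6  (running 1/6)
  +(−1)^1/∏(1,0,0,2,1,1)! = -1/2  (running -1/3)
⟨..|..⟩ = √(3/2)·(-1/3) = -0.408248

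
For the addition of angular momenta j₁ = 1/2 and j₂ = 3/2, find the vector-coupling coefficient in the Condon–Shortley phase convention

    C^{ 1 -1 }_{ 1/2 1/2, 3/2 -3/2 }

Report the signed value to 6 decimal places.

+√(3/4) ≈ +0.866025

triangle: 1!×0!×2!/4! = 2/24
(j±m)!: 1!×0!×0!×3!×0!×2! = 12
prefactor² = (2J+1)×Δ×N² = 3
  k=0: +1/(0!×1!×0!×0!×0!×2!) = 1/2
Σ = 1/2  ⇒  CG² = 3×1/2² = 3/4
CG = +√(3/4) = +0.866025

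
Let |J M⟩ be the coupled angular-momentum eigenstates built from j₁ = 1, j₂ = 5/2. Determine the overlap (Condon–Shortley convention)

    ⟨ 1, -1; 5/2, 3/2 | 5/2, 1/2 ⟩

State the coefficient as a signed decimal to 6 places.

triangle: 1!·1!·4!/7! = 24/5040
(j±m)!: 0!·2!·4!·1!·3!·2! = 576
prefactor² = (2J+1)·Δ·N² = 576/35
  k=1: −1/(1!·0!·1!·3!·0!·1!) = -1/6
Σ = -1/6  ⇒  CG² = 576/35·(-1/6)² = 16/35
CG = −√(16/35) = -0.676123

−√(16/35) = -0.676123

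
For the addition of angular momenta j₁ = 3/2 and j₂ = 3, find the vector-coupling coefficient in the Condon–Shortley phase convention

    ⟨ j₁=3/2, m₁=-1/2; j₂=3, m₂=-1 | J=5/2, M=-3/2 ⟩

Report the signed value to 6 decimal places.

j₁+j₂−J=2  J+j₁−j₂=1  J−j₁+j₂=4  j₁+j₂+J+1=8
(j₁±m₁, j₂±m₂, J±M) = (1,2,2,4,1,4)
P² = 576/35
sum k=1..2:
  [1] −1/6 = -1/6
  [2] +1/48 = 1/48
S = -7/48
C² = P²·S² = 7/20 ; C = -0.591608

-0.591608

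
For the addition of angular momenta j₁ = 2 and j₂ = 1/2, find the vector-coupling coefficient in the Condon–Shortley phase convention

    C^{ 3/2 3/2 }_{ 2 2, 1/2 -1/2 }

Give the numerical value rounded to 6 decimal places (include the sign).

+√(4/5) ≈ +0.894427

triangle: 1!×3!×0!/5! = 6/120
(j±m)!: 4!×0!×0!×1!×3!×0! = 144
prefactor² = (2J+1)×Δ×N² = 144/5
  k=0: +1/(0!×1!×0!×0!×3!×0!) = 1/6
Σ = 1/6  ⇒  CG² = 144/5×1/6² = 4/5
CG = +√(4/5) = +0.894427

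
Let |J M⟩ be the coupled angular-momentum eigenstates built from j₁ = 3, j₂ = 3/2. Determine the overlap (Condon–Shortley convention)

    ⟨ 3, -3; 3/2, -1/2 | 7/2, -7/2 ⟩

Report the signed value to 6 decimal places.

√[8·1!5!2!/9! · 0!6!1!2!0!7!] = √(38400)
  +(−1)^1/∏(1,0,5,0,0,2)! = -1/240  (running -1/240)
⟨..|..⟩ = √(38400)·(-1/240) = -0.816497

−√(2/3) = -0.816497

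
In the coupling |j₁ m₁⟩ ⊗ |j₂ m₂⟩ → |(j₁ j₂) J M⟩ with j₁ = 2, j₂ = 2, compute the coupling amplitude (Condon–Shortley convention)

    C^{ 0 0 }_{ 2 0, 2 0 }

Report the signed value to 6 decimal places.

+0.447214

triangle: 4!*0!*0!/5! = 24/120
(j±m)!: 2!*2!*2!*2!*0!*0! = 16
prefactor² = (2J+1)*Δ*N² = 16/5
  k=2: +1/(2!*2!*0!*0!*0!*0!) = 1/4
Σ = 1/4  ⇒  CG² = 16/5*1/4² = 1/5
CG = +√(1/5) = +0.447214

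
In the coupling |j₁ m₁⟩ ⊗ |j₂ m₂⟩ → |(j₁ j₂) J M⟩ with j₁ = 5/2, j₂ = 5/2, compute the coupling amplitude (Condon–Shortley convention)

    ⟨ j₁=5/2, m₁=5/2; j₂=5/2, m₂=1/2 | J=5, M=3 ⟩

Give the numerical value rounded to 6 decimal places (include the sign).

√[11·0!5!5!/11! · 5!0!3!2!8!2!] = √(460800)
  +(−1)^0/∏(0,0,0,3,5,2)! = 1/1440  (running 1/1440)
⟨..|..⟩ = √(460800)·(1/1440) = +0.471405

+0.471405  (= +√(2/9))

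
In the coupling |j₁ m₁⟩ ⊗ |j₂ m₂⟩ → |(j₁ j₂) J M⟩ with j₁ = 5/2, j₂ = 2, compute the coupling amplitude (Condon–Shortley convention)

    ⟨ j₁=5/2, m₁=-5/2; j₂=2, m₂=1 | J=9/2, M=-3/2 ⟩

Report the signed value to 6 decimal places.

j₁+j₂−J=0  J+j₁−j₂=5  J−j₁+j₂=4  j₁+j₂+J+1=10
(j₁±m₁, j₂±m₂, J±M) = (0,5,3,1,3,6)
P² = 172800/7
sum k=0..0:
  [0] +1/720 = 1/720
S = 1/720
C² = P²·S² = 1/21 ; C = +0.218218

+√(1/21) = +0.218218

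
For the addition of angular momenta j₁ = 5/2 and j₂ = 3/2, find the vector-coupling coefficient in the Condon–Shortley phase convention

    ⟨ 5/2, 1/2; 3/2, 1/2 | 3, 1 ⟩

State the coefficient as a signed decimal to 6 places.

√[7·1!4!2!/8! · 3!2!2!1!4!2!] = √(48/5)
  +(−1)^0/∏(0,1,2,2,2,0)! = 1/8  (running 1/8)
  +(−1)^1/∏(1,0,1,1,3,1)! = -1/6  (running -1/24)
⟨..|..⟩ = √(48/5)·(-1/24) = -0.129099

-0.129099  (= −√(1/60))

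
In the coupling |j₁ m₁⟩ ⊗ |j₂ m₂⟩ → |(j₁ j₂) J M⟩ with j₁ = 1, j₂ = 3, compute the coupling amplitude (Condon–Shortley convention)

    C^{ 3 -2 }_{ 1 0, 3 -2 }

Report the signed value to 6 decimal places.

+√(1/3) = +0.577350

√[7·1!1!5!/8! · 1!1!1!5!1!5!] = √(300)
  +(−1)^0/∏(0,1,1,1,0,4)! = 1/24  (running 1/24)
  +(−1)^1/∏(1,0,0,0,1,5)! = -1/120  (running 1/30)
⟨..|..⟩ = √(300)·(1/30) = +0.577350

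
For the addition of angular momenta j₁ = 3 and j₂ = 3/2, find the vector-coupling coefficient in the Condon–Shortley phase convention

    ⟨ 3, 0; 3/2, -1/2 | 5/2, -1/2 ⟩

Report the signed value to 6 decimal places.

√[6·2!4!1!/8! · 3!3!1!2!2!3!] = √(216/35)
  +(−1)^0/∏(0,2,3,1,1,0)! = 1/12  (running 1/12)
  +(−1)^1/∏(1,1,2,0,2,1)! = -1/4  (running -1/6)
⟨..|..⟩ = √(216/35)·(-1/6) = -0.414039

−√(6/35) ≈ -0.414039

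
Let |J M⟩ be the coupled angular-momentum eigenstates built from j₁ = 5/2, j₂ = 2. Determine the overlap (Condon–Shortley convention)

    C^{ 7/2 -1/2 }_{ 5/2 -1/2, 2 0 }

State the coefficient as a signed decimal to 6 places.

−√(4/105) = -0.195180

√[8·1!4!3!/9! · 2!3!2!2!3!4!] = √(768/35)
  +(−1)^0/∏(0,1,3,2,1,1)! = 1/12  (running 1/12)
  +(−1)^1/∏(1,0,2,1,2,2)! = -1/8  (running -1/24)
⟨..|..⟩ = √(768/35)·(-1/24) = -0.195180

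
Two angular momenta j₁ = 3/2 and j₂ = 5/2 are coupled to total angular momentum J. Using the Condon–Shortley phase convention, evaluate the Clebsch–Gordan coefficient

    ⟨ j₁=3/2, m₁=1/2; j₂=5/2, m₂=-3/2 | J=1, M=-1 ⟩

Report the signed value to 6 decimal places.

triangle: 3!*0!*2!/6! = 12/720
(j±m)!: 2!*1!*1!*4!*0!*2! = 96
prefactor² = (2J+1)*Δ*N² = 24/5
  k=1: −1/(1!*2!*0!*0!*0!*2!) = -1/4
Σ = -1/4  ⇒  CG² = 24/5*(-1/4)² = 3/10
CG = −√(3/10) = -0.547723

−√(3/10) = -0.547723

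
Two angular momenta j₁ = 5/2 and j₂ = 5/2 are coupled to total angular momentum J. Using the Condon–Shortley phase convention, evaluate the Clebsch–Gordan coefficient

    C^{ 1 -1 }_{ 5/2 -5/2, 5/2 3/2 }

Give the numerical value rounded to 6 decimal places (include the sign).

+√(1/7) ≈ +0.377964

triangle: 4!×1!×1!/7! = 24/5040
(j±m)!: 0!×5!×4!×1!×0!×2! = 5760
prefactor² = (2J+1)×Δ×N² = 576/7
  k=4: +1/(4!×0!×1!×0!×0!×1!) = 1/24
Σ = 1/24  ⇒  CG² = 576/7×1/24² = 1/7
CG = +√(1/7) = +0.377964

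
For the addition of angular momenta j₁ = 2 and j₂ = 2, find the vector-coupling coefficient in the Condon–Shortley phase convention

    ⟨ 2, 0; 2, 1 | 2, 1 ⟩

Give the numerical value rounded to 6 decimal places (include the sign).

−√(1/14) ≈ -0.267261

triangle: 2!·2!·2!/7! = 8/5040
(j±m)!: 2!·2!·3!·1!·3!·1! = 144
prefactor² = (2J+1)·Δ·N² = 8/7
  k=1: −1/(1!·1!·1!·2!·1!·0!) = -1/2
  k=2: +1/(2!·0!·0!·1!·2!·1!) = 1/4
Σ = -1/4  ⇒  CG² = 8/7·(-1/4)² = 1/14
CG = −√(1/14) = -0.267261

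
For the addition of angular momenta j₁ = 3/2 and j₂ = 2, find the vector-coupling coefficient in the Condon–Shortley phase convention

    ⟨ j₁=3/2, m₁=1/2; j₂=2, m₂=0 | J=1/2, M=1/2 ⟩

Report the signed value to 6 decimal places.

−√(1/5) = -0.447214

j₁+j₂−J=3  J+j₁−j₂=0  J−j₁+j₂=1  j₁+j₂+J+1=5
(j₁±m₁, j₂±m₂, J±M) = (2,1,2,2,1,0)
P² = 4/5
sum k=1..1:
  [1] −1/2 = -1/2
S = -1/2
C² = P²·S² = 1/5 ; C = -0.447214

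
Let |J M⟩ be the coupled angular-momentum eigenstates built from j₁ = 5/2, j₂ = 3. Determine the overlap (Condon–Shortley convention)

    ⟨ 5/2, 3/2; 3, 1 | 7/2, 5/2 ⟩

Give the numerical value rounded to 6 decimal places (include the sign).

j₁+j₂−J=2  J+j₁−j₂=3  J−j₁+j₂=4  j₁+j₂+J+1=10
(j₁±m₁, j₂±m₂, J±M) = (4,1,4,2,6,1)
P² = 18432/35
sum k=0..1:
  [0] +1/96 = 1/96
  [1] −1/36 = -1/36
S = -5/288
C² = P²·S² = 10/63 ; C = -0.398410

−√(10/63) = -0.398410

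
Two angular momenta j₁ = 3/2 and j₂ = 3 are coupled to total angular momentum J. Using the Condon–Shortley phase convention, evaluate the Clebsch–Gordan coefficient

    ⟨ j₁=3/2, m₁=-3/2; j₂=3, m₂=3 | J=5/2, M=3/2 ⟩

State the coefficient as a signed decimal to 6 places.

j₁+j₂−J=2  J+j₁−j₂=1  J−j₁+j₂=4  j₁+j₂+J+1=8
(j₁±m₁, j₂±m₂, J±M) = (0,3,6,0,4,1)
P² = 5184/7
sum k=2..2:
  [2] +1/48 = 1/48
S = 1/48
C² = P²·S² = 9/28 ; C = +0.566947

+√(9/28) = +0.566947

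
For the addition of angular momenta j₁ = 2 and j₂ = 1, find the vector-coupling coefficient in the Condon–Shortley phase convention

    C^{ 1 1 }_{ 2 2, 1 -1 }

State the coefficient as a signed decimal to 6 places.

√[3·2!2!0!/5! · 4!0!0!2!2!0!] = √(48/5)
  +(−1)^0/∏(0,2,0,0,2,0)! = 1/4  (running 1/4)
⟨..|..⟩ = √(48/5)·(1/4) = +0.774597

+√(3/5) = +0.774597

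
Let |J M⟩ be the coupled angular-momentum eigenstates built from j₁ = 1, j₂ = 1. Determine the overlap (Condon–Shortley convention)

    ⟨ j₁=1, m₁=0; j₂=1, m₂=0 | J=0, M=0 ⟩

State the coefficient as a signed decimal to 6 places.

-0.577350

j₁+j₂−J=2  J+j₁−j₂=0  J−j₁+j₂=0  j₁+j₂+J+1=3
(j₁±m₁, j₂±m₂, J±M) = (1,1,1,1,0,0)
P² = 1/3
sum k=1..1:
  [1] −1/1 = -1
S = -1
C² = P²·S² = 1/3 ; C = -0.577350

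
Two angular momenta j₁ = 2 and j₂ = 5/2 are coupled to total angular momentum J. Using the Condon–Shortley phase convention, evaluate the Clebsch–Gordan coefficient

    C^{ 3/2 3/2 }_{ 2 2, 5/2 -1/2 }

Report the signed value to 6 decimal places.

triangle: 3!*1!*2!/7! = 12/5040
(j±m)!: 4!*0!*2!*3!*3!*0! = 1728
prefactor² = (2J+1)*Δ*N² = 576/35
  k=0: +1/(0!*3!*0!*2!*1!*0!) = 1/12
Σ = 1/12  ⇒  CG² = 576/35*1/12² = 4/35
CG = +√(4/35) = +0.338062

+0.338062  (= +√(4/35))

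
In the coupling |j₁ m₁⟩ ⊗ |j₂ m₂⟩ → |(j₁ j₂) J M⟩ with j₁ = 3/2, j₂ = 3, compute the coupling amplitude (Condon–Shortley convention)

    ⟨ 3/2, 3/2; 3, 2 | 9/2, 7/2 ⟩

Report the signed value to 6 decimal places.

+0.816497

√[10·0!3!6!/10! · 3!0!5!1!8!1!] = √(345600)
  +(−1)^0/∏(0,0,0,5,3,1)! = 1/720  (running 1/720)
⟨..|..⟩ = √(345600)·(1/720) = +0.816497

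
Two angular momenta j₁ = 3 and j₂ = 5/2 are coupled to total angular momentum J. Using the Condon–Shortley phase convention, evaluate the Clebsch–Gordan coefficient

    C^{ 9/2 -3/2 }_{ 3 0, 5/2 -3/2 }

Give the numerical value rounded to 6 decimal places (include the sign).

√[10·1!5!4!/11! · 3!3!1!4!3!6!] = √(207360/77)
  +(−1)^0/∏(0,1,3,1,2,3)! = 1/72  (running 1/72)
  +(−1)^1/∏(1,0,2,0,3,4)! = -1/288  (running 1/96)
⟨..|..⟩ = √(207360/77)·(1/96) = +0.540562

+√(45/154) = +0.540562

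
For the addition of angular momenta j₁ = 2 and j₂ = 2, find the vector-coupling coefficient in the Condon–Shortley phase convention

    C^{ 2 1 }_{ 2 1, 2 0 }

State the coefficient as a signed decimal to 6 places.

-0.267261

j₁+j₂−J=2  J+j₁−j₂=2  J−j₁+j₂=2  j₁+j₂+J+1=7
(j₁±m₁, j₂±m₂, J±M) = (3,1,2,2,3,1)
P² = 8/7
sum k=0..1:
  [0] +1/4 = 1/4
  [1] −1/2 = -1/2
S = -1/4
C² = P²·S² = 1/14 ; C = -0.267261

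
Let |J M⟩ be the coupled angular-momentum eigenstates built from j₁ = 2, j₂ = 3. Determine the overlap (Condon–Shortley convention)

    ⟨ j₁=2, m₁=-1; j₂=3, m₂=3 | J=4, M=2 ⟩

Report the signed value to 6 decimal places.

j₁+j₂−J=1  J+j₁−j₂=3  J−j₁+j₂=5  j₁+j₂+J+1=10
(j₁±m₁, j₂±m₂, J±M) = (1,3,6,0,6,2)
P² = 77760/7
sum k=1..1:
  [1] −1/240 = -1/240
S = -1/240
C² = P²·S² = 27/140 ; C = -0.439155

-0.439155  (= −√(27/140))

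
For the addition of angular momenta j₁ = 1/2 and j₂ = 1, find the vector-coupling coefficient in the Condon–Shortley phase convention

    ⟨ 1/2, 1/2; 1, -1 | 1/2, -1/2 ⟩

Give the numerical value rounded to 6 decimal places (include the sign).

triangle: 1!*0!*1!/3! = 1/6
(j±m)!: 1!*0!*0!*2!*0!*1! = 2
prefactor² = (2J+1)*Δ*N² = 2/3
  k=0: +1/(0!*1!*0!*0!*0!*1!) = 1
Σ = 1  ⇒  CG² = 2/3*1² = 2/3
CG = +√(2/3) = +0.816497

+0.816497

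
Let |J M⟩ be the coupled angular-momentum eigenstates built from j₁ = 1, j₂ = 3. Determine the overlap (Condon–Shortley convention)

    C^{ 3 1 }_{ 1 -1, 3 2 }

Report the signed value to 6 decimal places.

triangle: 1!*1!*5!/8! = 120/40320
(j±m)!: 0!*2!*5!*1!*4!*2! = 11520
prefactor² = (2J+1)*Δ*N² = 240
  k=1: −1/(1!*0!*1!*4!*0!*1!) = -1/24
Σ = -1/24  ⇒  CG² = 240*(-1/24)² = 5/12
CG = −√(5/12) = -0.645497

-0.645497  (= −√(5/12))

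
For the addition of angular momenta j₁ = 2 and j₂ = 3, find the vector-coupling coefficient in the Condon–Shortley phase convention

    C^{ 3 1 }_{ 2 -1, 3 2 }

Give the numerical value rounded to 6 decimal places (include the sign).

triangle: 2!·2!·4!/9! = 96/362880
(j±m)!: 1!·3!·5!·1!·4!·2! = 34560
prefactor² = (2J+1)·Δ·N² = 64
  k=1: −1/(1!·1!·2!·4!·0!·0!) = -1/48
  k=2: +1/(2!·0!·1!·3!·1!·1!) = 1/12
Σ = 1/16  ⇒  CG² = 64·1/16² = 1/4
CG = +√(1/4) = +0.500000

+0.500000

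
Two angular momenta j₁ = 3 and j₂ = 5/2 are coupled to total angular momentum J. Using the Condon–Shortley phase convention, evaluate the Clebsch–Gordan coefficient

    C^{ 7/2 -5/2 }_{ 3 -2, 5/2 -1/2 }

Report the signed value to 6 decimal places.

−√(2/63) ≈ -0.178174

√[8·2!4!3!/10! · 1!5!2!3!1!6!] = √(4608/7)
  +(−1)^1/∏(1,1,4,1,0,2)! = -1/48  (running -1/48)
  +(−1)^2/∏(2,0,3,0,1,3)! = 1/72  (running -1/144)
⟨..|..⟩ = √(4608/7)·(-1/144) = -0.178174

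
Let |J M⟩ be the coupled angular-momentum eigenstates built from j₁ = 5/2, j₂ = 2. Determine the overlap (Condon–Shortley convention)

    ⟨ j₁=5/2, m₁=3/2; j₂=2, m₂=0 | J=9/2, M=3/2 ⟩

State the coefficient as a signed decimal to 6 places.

+√(5/14) ≈ +0.597614

j₁+j₂−J=0  J+j₁−j₂=5  J−j₁+j₂=4  j₁+j₂+J+1=10
(j₁±m₁, j₂±m₂, J±M) = (4,1,2,2,6,3)
P² = 23040/7
sum k=0..0:
  [0] +1/96 = 1/96
S = 1/96
C² = P²·S² = 5/14 ; C = +0.597614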